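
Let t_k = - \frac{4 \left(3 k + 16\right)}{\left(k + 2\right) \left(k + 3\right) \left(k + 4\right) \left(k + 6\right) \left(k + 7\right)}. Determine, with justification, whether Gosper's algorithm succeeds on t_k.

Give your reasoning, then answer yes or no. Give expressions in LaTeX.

Yes. s_k = \frac{k \left(- k^{2} - 11 k - 36\right)}{9 \left(k^{3} + 11 k^{2} + 36 k + 36\right)}.

Compute t_(k+1)/t_k: get (k + 2)*(k + 6)*(3*k + 19)/((k + 5)*(k + 8)*(3*k + 16)).
So A=k + 2 and B=k + 8, with C=k**2 + 31*k/3 + 80/3.
Need (k + 2)·f(k+1) − (k + 7)·f(k) = k**2 + 31*k/3 + 80/3.
d = 5 from the (1,1,2) case.
Coefficient equations give f(k) = k*(k + 4)*(k + 5)*(k**2 + 11*k + 36)/108.
Get s_k = R·t_k = k*(-k**2 - 11*k - 36)/(9*(k**3 + 11*k**2 + 36*k + 36)) with R(k) = B(k−1)f(k)/C(k) = k*(k + 4)*(k + 7)*(k**2 + 11*k + 36)/(36*(3*k + 16)).
Δs = 4*(-3*k - 16)/(k**5 + 22*k**4 + 185*k**3 + 740*k**2 + 1404*k + 1008), as required.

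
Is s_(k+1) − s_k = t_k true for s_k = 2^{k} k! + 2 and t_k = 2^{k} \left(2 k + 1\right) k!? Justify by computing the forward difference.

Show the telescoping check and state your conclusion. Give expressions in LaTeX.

s_(k+1) = 2**(k + 1)*factorial(k + 1) + 2
s_(k+1) − s_k = 2**k*(2*k + 1)*factorial(k)
(s_(k+1) − s_k) − t_k = 0

Valid: the claim telescopes to t_k.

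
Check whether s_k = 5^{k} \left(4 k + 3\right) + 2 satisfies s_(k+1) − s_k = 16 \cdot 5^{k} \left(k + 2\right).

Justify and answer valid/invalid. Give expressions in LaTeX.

s_(k+1) = 5**(k + 1)*(4*k + 7) + 2
s_(k+1) − s_k = 16*5**k*(k + 2)
(s_(k+1) − s_k) − t_k = 0

Valid: the claim telescopes to t_k.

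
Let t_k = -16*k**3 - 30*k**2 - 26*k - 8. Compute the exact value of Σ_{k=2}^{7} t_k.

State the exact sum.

Σ = -17448

The ratio is (8*k**3 + 39*k**2 + 67*k + 40)/(8*k**3 + 15*k**2 + 13*k + 4).
Factor: A=1; B=1; C=k**3 + 15*k**2/8 + 13*k/8 + 1/2.
f must satisfy (1)·f(k+1) − (1)·f(k) = k**3 + 15*k**2/8 + 13*k/8 + 1/2.
From deg A=0, deg B=0, deg C=3: d=4.
Match coefficients ⇒ f(k) = k**2*(2*k**2 + k + 1)/8.
Then R = B(k−1)f/C = k**2*(2*k**2 + k + 1)/(8*k**3 + 15*k**2 + 13*k + 4), so s_k = R(k)·t_k = 2*k**2*(-2*k**2 - k - 1).
Check: Δs_k = -16*k**3 - 30*k**2 - 26*k - 8. ✓
Telescoping: Σ = s_(8) − s_(2) = -17536 − (-88) = -17448.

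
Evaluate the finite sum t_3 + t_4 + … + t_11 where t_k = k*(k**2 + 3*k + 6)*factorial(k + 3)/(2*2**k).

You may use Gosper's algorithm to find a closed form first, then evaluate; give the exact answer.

Σ = 42141849210

t_(k+1)/t_k = (k + 1)*(k + 4)*(3*k + (k + 1)**2 + 9)/(2*k*(k**2 + 3*k + 6)).
Take A(k)=k/2 + 2, B(k)=1, C(k)=k**3 + 3*k**2 + 6*k.
Solve (k/2 + 2)·f(k+1) − (1)·f(k) = k**3 + 3*k**2 + 6*k.
Bound: deg f ≤ 2.
Solving with deg f ≤ 2: f(k) = 2*k*(k - 1).
So s_k = (B(k−1)f/C)·t_k = (2*(k - 1)/(k**2 + 3*k + 6))·t_k = k*(k - 1)*factorial(k + 3)/2**k.
Δs = k*(k**2 + 3*k + 6)*factorial(k + 3)/(2*2**k), as required.
Σ_(k=3)^(11) t_k = s_(12) − s_(3) = 42141849750 − (540) = 42141849210.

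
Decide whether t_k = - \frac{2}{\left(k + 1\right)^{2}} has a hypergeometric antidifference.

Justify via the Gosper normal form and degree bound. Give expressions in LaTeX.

r(k) = (k + 1)**2/(k + 2)**2 after simplifying.
Take A(k)=k**2 + 2*k + 1, B(k)=k**2 + 4*k + 4, C(k)=1.
Need (k**2 + 2*k + 1)·f(k+1) − (k**2 + 2*k + 1)·f(k) = 1.
Degrees (2,2,0) ⇒ d ≤ 0.
Put f(k) = c0: A·f(k+1) − B(k−1)·f(k) − C = -1; need -1 = 0 — inconsistent ⇒ no f, not summable.

No — the linear system for f has no solution.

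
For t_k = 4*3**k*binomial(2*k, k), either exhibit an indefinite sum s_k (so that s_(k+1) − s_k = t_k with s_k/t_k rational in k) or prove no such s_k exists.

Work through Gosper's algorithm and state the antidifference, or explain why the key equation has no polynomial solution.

none — t_k is not Gosper-summable

Compute t_(k+1)/t_k: get 6*(2*k + 1)/(k + 1).
A = 12*k + 6, B = k + 1, C = 1.
Key eq: (12*k + 6)·f(k+1) = (k)·f(k) + (1).
d = -1 from the (1,1,0) case.
d = -1 < 0 ⇒ no nonzero polynomial f; not summable.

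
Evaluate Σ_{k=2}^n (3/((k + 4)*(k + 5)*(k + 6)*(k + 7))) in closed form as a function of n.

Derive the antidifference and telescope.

The ratio is (k + 4)/(k + 8).
So A=k + 4 and B=k + 8, with C=1.
Need (k + 4)·f(k+1) − (k + 7)·f(k) = 1.
deg f ≤ 3 (via 1,1,0).
Match coefficients ⇒ f(k) = k*(k**2 + 15*k + 74)/360.
R(k) = B(k−1)·f(k)/C(k) = k*(k + 7)*(k**2 + 15*k + 74)/360; s_k = R·t_k = k*(k**2 + 15*k + 74)/(120*(k + 4)*(k + 5)*(k + 6)).
s_(k+1) − s_k = 3/(k**4 + 22*k**3 + 179*k**2 + 638*k + 840) = t_k.
Evaluate: s_(n+1) = (n**3 + 18*n**2 + 107*n + 90)/(120*(n**3 + 18*n**2 + 107*n + 210)); subtract s_(2) = 3/560 ⇒ S(n) = (n**3 + 18*n**2 + 107*n - 126)/(336*(n**3 + 18*n**2 + 107*n + 210)).

S(n) = (n**3 + 18*n**2 + 107*n - 126)/(336*(n**3 + 18*n**2 + 107*n + 210))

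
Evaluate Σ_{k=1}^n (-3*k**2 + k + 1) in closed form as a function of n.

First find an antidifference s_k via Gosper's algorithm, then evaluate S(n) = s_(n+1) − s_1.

S(n) = n*(-n**2 - n + 1)

Compute t_(k+1)/t_k: get (k - 3*(k + 1)**2 + 2)/(-3*k**2 + k + 1).
Factor: A=1; B=1; C=k**2 - k/3 - 1/3.
Key eq: (1)·f(k+1) = (1)·f(k) + (k**2 - k/3 - 1/3).
d = 3 from the (0,0,2) case.
Coefficient equations give f(k) = k**2*(k - 2)/3.
Certificate R = B(k−1)f/C = k**2*(k - 2)/(3*k**2 - k - 1) gives s_k = k**2*(2 - k).
Δs = -3*k**2 + k + 1, as required.
s_(n+1) = -n**3 - n**2 + n + 1 and s_(1) = 1, so S(n) = n*(-n**2 - n + 1).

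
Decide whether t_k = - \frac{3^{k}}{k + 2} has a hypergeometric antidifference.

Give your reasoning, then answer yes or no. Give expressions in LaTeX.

Step 1: r(k) = 3*(k + 2)/(k + 3).
A = 3*k + 6, B = k + 3, C = 1.
f must satisfy (3*k + 6)·f(k+1) − (k + 2)·f(k) = 1.
From deg A=1, deg B=1, deg C=0: d=-1.
deg f ≤ -1 is impossible — no certificate.

No. Not Gosper-summable.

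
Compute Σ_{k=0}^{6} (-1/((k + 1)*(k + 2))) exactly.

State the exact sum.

Σ = -7/8

Ratio r(k) = (k + 1)/(k + 3).
Take A(k)=k + 1, B(k)=k + 3, C(k)=1.
Set up (k + 1)·f(k+1) − (k + 2)·f(k) − (1) = 0.
Bound: deg f ≤ 1.
Solve for f: f(k) = k (degree 1 ≤ 1).
Certificate R = B(k−1)f/C = k*(k + 2) gives s_k = -k/(k + 1).
Δs = -1/(k**2 + 3*k + 2), as required.
Telescoping: Σ = s_(7) − s_(0) = -7/8 − (0) = -7/8.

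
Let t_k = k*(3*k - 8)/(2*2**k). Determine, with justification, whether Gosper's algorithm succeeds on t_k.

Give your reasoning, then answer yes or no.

Yes. s_k = (-3*k**2 + 2*k - 1)/2**k.

Step 1: r(k) = (k + 1)*(3*k - 5)/(2*k*(3*k - 8)).
A = 1/2, B = 1, C = k**2 - 8*k/3.
Need (1/2)·f(k+1) − (1)·f(k) = k**2 - 8*k/3.
From deg A=0, deg B=0, deg C=2: d=2.
A polynomial solution: f(k) = -2*(3*k**2 - 2*k + 1)/3.
So s_k = (B(k−1)f/C)·t_k = (-2*(3*k**2 - 2*k + 1)/(k*(3*k - 8)))·t_k = (-3*k**2 + 2*k - 1)/2**k.
Check: Δs_k = k*(3*k - 8)/(2*2**k). ✓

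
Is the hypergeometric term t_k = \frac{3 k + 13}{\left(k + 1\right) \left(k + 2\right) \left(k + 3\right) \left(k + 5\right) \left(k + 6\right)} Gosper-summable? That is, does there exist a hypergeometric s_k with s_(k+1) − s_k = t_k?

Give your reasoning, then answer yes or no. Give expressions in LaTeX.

t_(k+1)/t_k = (k + 1)*(k + 5)*(3*k + 16)/((k + 4)*(k + 7)*(3*k + 13)).
A = k + 1, B = k + 7, C = k**2 + 25*k/3 + 52/3.
Set up (k + 1)·f(k+1) − (k + 6)·f(k) − (k**2 + 25*k/3 + 52/3) = 0.
From deg A=1, deg B=1, deg C=2: d=5.
Solving with deg f ≤ 5: f(k) = k*(k + 3)*(k + 4)*(k**2 + 8*k + 17)/30.
Get s_k = R·t_k = k*(k**2 + 8*k + 17)/(10*(k**3 + 8*k**2 + 17*k + 10)) with R(k) = B(k−1)f(k)/C(k) = k*(k + 3)*(k + 6)*(k**2 + 8*k + 17)/(10*(3*k + 13)).
Δs = (3*k + 13)/(k**5 + 17*k**4 + 107*k**3 + 307*k**2 + 396*k + 180), as required.

Yes. s_k = \frac{k \left(k^{2} + 8 k + 17\right)}{10 \left(k^{3} + 8 k^{2} + 17 k + 10\right)}.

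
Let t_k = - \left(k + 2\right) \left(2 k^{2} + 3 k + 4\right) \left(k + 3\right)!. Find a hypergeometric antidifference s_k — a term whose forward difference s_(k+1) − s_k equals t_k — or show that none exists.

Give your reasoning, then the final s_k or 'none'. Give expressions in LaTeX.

Step 1: r(k) = (k + 3)*(k + 4)*(3*k + 2*(k + 1)**2 + 7)/((k + 2)*(2*k**2 + 3*k + 4)).
Gosper form: A/B · C(k+1)/C(k) with A=k + 4, B=1, C=k**3 + 7*k**2/2 + 5*k + 4.
Solve (k + 4)·f(k+1) − (1)·f(k) = k**3 + 7*k**2/2 + 5*k + 4.
d = 2 from the (1,0,3) case.
Match coefficients ⇒ f(k) = (2*k**2 - 3*k + 4)/2.
Then R = B(k−1)f/C = (2*k**2 - 3*k + 4)/((k + 2)*(2*k**2 + 3*k + 4)), so s_k = R(k)·t_k = -(2*k**2 - 3*k + 4)*factorial(k + 3).
s_(k+1) − s_k = -(k + 2)*(2*k**2 + 3*k + 4)*factorial(k + 3) = t_k.

s_k = - \left(2 k^{2} - 3 k + 4\right) \left(k + 3\right)!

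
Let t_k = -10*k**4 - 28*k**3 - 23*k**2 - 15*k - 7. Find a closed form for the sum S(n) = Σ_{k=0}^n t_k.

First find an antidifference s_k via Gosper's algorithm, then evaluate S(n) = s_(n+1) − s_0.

S(n) = -2*n**5 - 12*n**4 - 25*n**3 - 26*n**2 - 18*n - 7

r(k) = (10*k**4 + 68*k**3 + 167*k**2 + 185*k + 83)/(10*k**4 + 28*k**3 + 23*k**2 + 15*k + 7) after simplifying.
A = 1, B = 1, C = k**4 + 14*k**3/5 + 23*k**2/10 + 3*k/2 + 7/10.
Need (1)·f(k+1) − (1)·f(k) = k**4 + 14*k**3/5 + 23*k**2/10 + 3*k/2 + 7/10.
deg f ≤ 5 (via 0,0,4).
A polynomial solution: f(k) = k*(2*k**4 + 2*k**3 - 3*k**2 + 3*k + 3)/10.
Certificate R = B(k−1)f/C = k*(2*k**4 + 2*k**3 - 3*k**2 + 3*k + 3)/(10*k**4 + 28*k**3 + 23*k**2 + 15*k + 7) gives s_k = k*(-2*k**4 - 2*k**3 + 3*k**2 - 3*k - 3).
Check: Δs_k = -10*k**4 - 28*k**3 - 23*k**2 - 15*k - 7. ✓
Evaluate: s_(n+1) = -2*n**5 - 12*n**4 - 25*n**3 - 26*n**2 - 18*n - 7; subtract s_(0) = 0 ⇒ S(n) = -2*n**5 - 12*n**4 - 25*n**3 - 26*n**2 - 18*n - 7.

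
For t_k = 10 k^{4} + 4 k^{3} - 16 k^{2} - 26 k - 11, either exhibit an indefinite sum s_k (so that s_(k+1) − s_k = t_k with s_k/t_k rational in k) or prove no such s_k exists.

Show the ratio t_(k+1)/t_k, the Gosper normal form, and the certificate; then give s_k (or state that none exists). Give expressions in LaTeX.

Ratio r(k) = (10*k**4 + 44*k**3 + 56*k**2 - 6*k - 39)/(10*k**4 + 4*k**3 - 16*k**2 - 26*k - 11).
Normal form (A,B,C) = (1, 1, k**4 + 2*k**3/5 - 8*k**2/5 - 13*k/5 - 11/10).
Need (1)·f(k+1) − (1)·f(k) = k**4 + 2*k**3/5 - 8*k**2/5 - 13*k/5 - 11/10.
Bound: deg f ≤ 5.
Solving with deg f ≤ 5: f(k) = k*(2*k**4 - 4*k**3 - 4*k**2 - 4*k - 1)/10.
Get s_k = R·t_k = k*(2*k**4 - 4*k**3 - 4*k**2 - 4*k - 1) with R(k) = B(k−1)f(k)/C(k) = k*(2*k**4 - 4*k**3 - 4*k**2 - 4*k - 1)/(10*k**4 + 4*k**3 - 16*k**2 - 26*k - 11).
Check: Δs_k = 10*k**4 + 4*k**3 - 16*k**2 - 26*k - 11. ✓

s_k = k \left(2 k^{4} - 4 k^{3} - 4 k^{2} - 4 k - 1\right)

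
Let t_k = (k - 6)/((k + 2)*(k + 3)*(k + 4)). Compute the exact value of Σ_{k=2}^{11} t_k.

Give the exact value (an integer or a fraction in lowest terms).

Σ = -1/21

t_(k+1)/t_k = (k - 5)*(k + 2)/((k - 6)*(k + 5)).
So A=k + 2 and B=k + 5, with C=k - 6.
Solve (k + 2)·f(k+1) − (k + 4)·f(k) = k - 6.
Degrees (1,1,1) ⇒ d ≤ 2.
Coefficient equations give f(k) = -k*(k + 8)/3.
Then R = B(k−1)f/C = -k*(k + 4)*(k + 8)/(3*(k - 6)), so s_k = R(k)·t_k = k*(-k - 8)/(3*(k + 2)*(k + 3)).
Δs = (k - 6)/(k**3 + 9*k**2 + 26*k + 24), as required.
Evaluate s at k=12 and k=2: -8/21 and -1/3; difference -1/21.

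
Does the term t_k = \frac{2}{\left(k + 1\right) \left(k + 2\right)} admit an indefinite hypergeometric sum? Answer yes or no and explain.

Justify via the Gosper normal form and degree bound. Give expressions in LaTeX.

The ratio is (k + 1)/(k + 3).
Factor: A=k + 1; B=k + 3; C=1.
f must satisfy (k + 1)·f(k+1) − (k + 2)·f(k) = 1.
Degrees (1,1,0) ⇒ d ≤ 1.
Match coefficients ⇒ f(k) = k.
So s_k = (B(k−1)f/C)·t_k = (k*(k + 2))·t_k = 2*k/(k + 1).
s_(k+1) − s_k = 2/(k**2 + 3*k + 2) = t_k.

Yes. s_k = \frac{2 k}{k + 1}.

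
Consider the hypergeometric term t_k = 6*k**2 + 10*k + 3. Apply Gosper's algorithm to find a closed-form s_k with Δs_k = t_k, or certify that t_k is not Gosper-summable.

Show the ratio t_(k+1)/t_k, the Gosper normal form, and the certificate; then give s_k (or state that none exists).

s_k = k*(2*k**2 + 2*k - 1)

t_(k+1)/t_k = (6*k**2 + 22*k + 19)/(6*k**2 + 10*k + 3).
A = 1, B = 1, C = k**2 + 5*k/3 + 1/2.
Solve (1)·f(k+1) − (1)·f(k) = k**2 + 5*k/3 + 1/2.
From deg A=0, deg B=0, deg C=2: d=3.
Solving with deg f ≤ 3: f(k) = k*(2*k**2 + 2*k - 1)/6.
Then R = B(k−1)f/C = k*(2*k**2 + 2*k - 1)/(6*k**2 + 10*k + 3), so s_k = R(k)·t_k = k*(2*k**2 + 2*k - 1).
Check: Δs_k = 6*k**2 + 10*k + 3. ✓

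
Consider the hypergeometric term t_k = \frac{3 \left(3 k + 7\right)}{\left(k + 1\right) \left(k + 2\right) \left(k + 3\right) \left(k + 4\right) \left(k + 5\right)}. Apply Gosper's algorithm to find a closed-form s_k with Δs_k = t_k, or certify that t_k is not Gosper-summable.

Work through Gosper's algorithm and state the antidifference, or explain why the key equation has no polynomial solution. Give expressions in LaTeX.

s_k = \frac{k \left(k^{2} + 8 k + 19\right)}{4 \left(k^{3} + 8 k^{2} + 19 k + 12\right)}

Compute t_(k+1)/t_k: get (k + 1)*(3*k + 10)/((k + 6)*(3*k + 7)).
So A=k + 1 and B=k + 6, with C=k + 7/3.
Need (k + 1)·f(k+1) − (k + 5)·f(k) = k + 7/3.
Bound: deg f ≤ 4.
Match coefficients ⇒ f(k) = k*(k + 2)*(k**2 + 8*k + 19)/36.
Certificate R = B(k−1)f/C = k*(k + 2)*(k + 5)*(k**2 + 8*k + 19)/(12*(3*k + 7)) gives s_k = k*(k**2 + 8*k + 19)/(4*(k**3 + 8*k**2 + 19*k + 12)).
Δs = 3*(3*k + 7)/(k**5 + 15*k**4 + 85*k**3 + 225*k**2 + 274*k + 120), as required.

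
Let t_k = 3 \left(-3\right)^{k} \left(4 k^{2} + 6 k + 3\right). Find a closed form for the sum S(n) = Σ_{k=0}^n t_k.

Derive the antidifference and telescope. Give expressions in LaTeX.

S(n) = \left(-3\right)^{n + 2} \left(n^{2} + 2 n + 1\right)

Compute t_(k+1)/t_k: get 3*(-4*k**2 - 14*k - 13)/(4*k**2 + 6*k + 3).
A = -3, B = 1, C = k**2 + 3*k/2 + 3/4.
Solve (-3)·f(k+1) − (1)·f(k) = k**2 + 3*k/2 + 3/4.
d = 2 from the (0,0,2) case.
Solve for f: f(k) = -k**2/4 (degree 2 ≤ 2).
R(k) = B(k−1)·f(k)/C(k) = -k**2/(4*k**2 + 6*k + 3); s_k = R·t_k = (-3)**(k + 1)*k**2.
Check: Δs_k = 3*(-3)**k*(k**2 + 3*(k + 1)**2). ✓
s_(n+1) = (-3)**(n + 2)*(n**2 + 2*n + 1) and s_(0) = 0, so S(n) = (-3)**(n + 2)*(n**2 + 2*n + 1).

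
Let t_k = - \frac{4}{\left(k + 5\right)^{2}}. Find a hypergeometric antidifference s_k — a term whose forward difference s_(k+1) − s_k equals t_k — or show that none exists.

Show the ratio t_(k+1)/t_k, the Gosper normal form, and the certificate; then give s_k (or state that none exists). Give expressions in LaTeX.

none — t_k is not Gosper-summable

The ratio is (k + 5)**2/(k + 6)**2.
Take A(k)=k**2 + 10*k + 25, B(k)=k**2 + 12*k + 36, C(k)=1.
Set up (k**2 + 10*k + 25)·f(k+1) − (k**2 + 10*k + 25)·f(k) − (1) = 0.
deg f ≤ 0 (via 2,2,0).
Generic f = c0 gives residual -1; -1 = 0 cannot hold, so t_k is not Gosper-summable.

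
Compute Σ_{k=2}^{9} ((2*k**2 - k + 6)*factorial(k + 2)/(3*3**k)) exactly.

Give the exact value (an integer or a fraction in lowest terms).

Σ = 33509752/243

Compute t_(k+1)/t_k: get (k + 3)*(-k + 2*(k + 1)**2 + 5)/(3*(2*k**2 - k + 6)).
A = k/3 + 1, B = 1, C = k**2 - k/2 + 3.
Set up (k/3 + 1)·f(k+1) − (1)·f(k) − (k**2 - k/2 + 3) = 0.
Degrees (1,0,2) ⇒ d ≤ 1.
Solving with deg f ≤ 1: f(k) = 3*(2*k - 3)/2.
Get s_k = R·t_k = (2*k - 3)*factorial(k + 2)/3**k with R(k) = B(k−1)f(k)/C(k) = 3*(2*k - 3)/(2*k**2 - k + 6).
s_(k+1) − s_k = (2*k**2 - k + 6)*factorial(k + 2)/(3*3**k) = t_k.
Sum = s_(10) − s_(2); s_(10) = 33510400/243, s_(2) = 8/3 ⇒ 33509752/243.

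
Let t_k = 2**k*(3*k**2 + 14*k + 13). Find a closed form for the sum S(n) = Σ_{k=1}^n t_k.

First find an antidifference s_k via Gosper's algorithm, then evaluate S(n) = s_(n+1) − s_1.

t_(k+1)/t_k = 2*(3*k**2 + 20*k + 30)/(3*k**2 + 14*k + 13).
Factor: A=2; B=1; C=k**2 + 14*k/3 + 13/3.
Solve (2)·f(k+1) − (1)·f(k) = k**2 + 14*k/3 + 13/3.
From deg A=0, deg B=0, deg C=2: d=2.
Coefficient equations give f(k) = (3*k**2 + 2*k + 3)/3.
Then R = B(k−1)f/C = (3*k**2 + 2*k + 3)/(3*k**2 + 14*k + 13), so s_k = R(k)·t_k = 2**k*(3*k**2 + 2*k + 3).
s_(k+1) − s_k = 2**k*(3*k**2 + 14*k + 13) = t_k.
Telescope: S(n) = s_(n+1) − s_(1) = 2**(n + 1)*(3*n**2 + 8*n + 8) − (16) = 6*2**n*n**2 + 16*2**n*n + 16*2**n - 16.

S(n) = 6*2**n*n**2 + 16*2**n*n + 16*2**n - 16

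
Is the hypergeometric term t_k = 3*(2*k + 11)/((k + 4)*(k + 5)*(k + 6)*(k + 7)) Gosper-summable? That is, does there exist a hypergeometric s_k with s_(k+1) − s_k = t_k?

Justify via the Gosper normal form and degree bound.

Yes. s_k = k*(k + 10)/(8*(k**2 + 10*k + 24)).

The ratio is (k + 4)*(2*k + 13)/((k + 8)*(2*k + 11)).
So A=k + 4 and B=k + 8, with C=k + 11/2.
Need (k + 4)·f(k+1) − (k + 7)·f(k) = k + 11/2.
d = 3 from the (1,1,1) case.
Coefficient equations give f(k) = k*(k + 5)*(k + 10)/48.
R(k) = B(k−1)·f(k)/C(k) = k*(k + 5)*(k + 7)*(k + 10)/(24*(2*k + 11)); s_k = R·t_k = k*(k + 10)/(8*(k**2 + 10*k + 24)).
Verify: 3*(2*k + 11)/(k**4 + 22*k**3 + 179*k**2 + 638*k + 840) matches t_k.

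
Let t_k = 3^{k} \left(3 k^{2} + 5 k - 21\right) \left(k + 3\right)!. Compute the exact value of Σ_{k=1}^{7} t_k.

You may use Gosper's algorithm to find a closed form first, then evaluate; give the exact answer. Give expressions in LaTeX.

t_(k+1)/t_k = 3*(3*k**3 + 23*k**2 + 31*k - 52)/(3*k**2 + 5*k - 21).
Take A(k)=3*k + 12, B(k)=1, C(k)=k**2 + 5*k/3 - 7.
Key eq: (3*k + 12)·f(k+1) = (1)·f(k) + (k**2 + 5*k/3 - 7).
From deg A=1, deg B=0, deg C=2: d=1.
Coefficient equations give f(k) = (k - 3)/3.
R(k) = B(k−1)·f(k)/C(k) = (k - 3)/(3*k**2 + 5*k - 21); s_k = R·t_k = 3**k*(k - 3)*factorial(k + 3).
Check: Δs_k = 3**k*(3*k**2 + 5*k - 21)*factorial(k + 3). ✓
Σ_(k=1)^(7) t_k = s_(8) − s_(1) = 1309470624000 − (-144) = 1309470624144.

Σ = 1309470624144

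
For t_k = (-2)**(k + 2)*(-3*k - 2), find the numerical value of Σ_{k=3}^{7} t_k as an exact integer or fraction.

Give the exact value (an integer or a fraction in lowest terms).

r(k) = 2*(-3*k - 5)/(3*k + 2) after simplifying.
Factor: A=-2; B=1; C=k + 2/3.
Key eq: (-2)·f(k+1) = (1)·f(k) + (k + 2/3).
d = 1 from the (0,0,1) case.
Solving with deg f ≤ 1: f(k) = -k/3.
Certificate R = B(k−1)f/C = -k/(3*k + 2) gives s_k = (-2)**(k + 2)*k.
Δs = (-2)**(k + 2)*(-3*k - 2), as required.
Σ_(k=3)^(7) t_k = s_(8) − s_(3) = 8192 − (-96) = 8288.

Σ = 8288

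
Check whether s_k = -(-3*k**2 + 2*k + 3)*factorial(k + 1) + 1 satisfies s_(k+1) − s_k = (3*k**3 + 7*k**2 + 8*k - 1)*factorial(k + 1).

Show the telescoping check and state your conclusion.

s_(k+1) = -(2*k - 3*(k + 1)**2 + 5)*factorial(k + 2) + 1
s_(k+1) − s_k = (3*k**3 + 7*k**2 + 8*k - 1)*factorial(k + 1)
(s_(k+1) − s_k) − t_k = 0

Valid — Δs_k = t_k.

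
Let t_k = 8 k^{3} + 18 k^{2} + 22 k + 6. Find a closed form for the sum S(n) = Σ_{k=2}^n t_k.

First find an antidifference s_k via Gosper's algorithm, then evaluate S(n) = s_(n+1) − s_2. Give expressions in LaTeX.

Ratio r(k) = (4*k**3 + 21*k**2 + 41*k + 27)/(4*k**3 + 9*k**2 + 11*k + 3).
Factor: A=1; B=1; C=k**3 + 9*k**2/4 + 11*k/4 + 3/4.
Key eq: (1)·f(k+1) = (1)·f(k) + (k**3 + 9*k**2/4 + 11*k/4 + 3/4).
From deg A=0, deg B=0, deg C=3: d=4.
Solving with deg f ≤ 4: f(k) = k*(k**3 + k**2 + 2*k - 1)/4.
Get s_k = R·t_k = 2*k*(k**3 + k**2 + 2*k - 1) with R(k) = B(k−1)f(k)/C(k) = k*(k**3 + k**2 + 2*k - 1)/(4*k**3 + 9*k**2 + 11*k + 3).
Verify: 8*k**3 + 18*k**2 + 22*k + 6 matches t_k.
Evaluate: s_(n+1) = 2*n**4 + 10*n**3 + 22*n**2 + 20*n + 6; subtract s_(2) = 60 ⇒ S(n) = 2*n**4 + 10*n**3 + 22*n**2 + 20*n - 54.

S(n) = 2 n^{4} + 10 n^{3} + 22 n^{2} + 20 n - 54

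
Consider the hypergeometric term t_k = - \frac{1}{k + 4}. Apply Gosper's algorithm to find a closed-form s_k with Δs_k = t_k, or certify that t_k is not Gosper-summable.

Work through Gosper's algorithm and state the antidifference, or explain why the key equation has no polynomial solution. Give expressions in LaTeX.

no hypergeometric antidifference exists

r(k) = (k + 4)/(k + 5) after simplifying.
Normal form (A,B,C) = (k + 4, k + 5, 1).
f must satisfy (k + 4)·f(k+1) − (k + 4)·f(k) = 1.
Bound: deg f ≤ 0.
Generic f = c0 gives residual -1; -1 = 0 cannot hold, so t_k is not Gosper-summable.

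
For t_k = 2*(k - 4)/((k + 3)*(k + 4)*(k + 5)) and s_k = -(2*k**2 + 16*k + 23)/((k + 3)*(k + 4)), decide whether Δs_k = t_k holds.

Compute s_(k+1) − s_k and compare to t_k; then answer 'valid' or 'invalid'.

valid; difference matches t_k

s_(k+1) = (-16*k - 2*(k + 1)**2 - 39)/((k + 4)*(k + 5))
s_(k+1) − s_k = 2*(k - 4)/(k**3 + 12*k**2 + 47*k + 60)
(s_(k+1) − s_k) − t_k = 0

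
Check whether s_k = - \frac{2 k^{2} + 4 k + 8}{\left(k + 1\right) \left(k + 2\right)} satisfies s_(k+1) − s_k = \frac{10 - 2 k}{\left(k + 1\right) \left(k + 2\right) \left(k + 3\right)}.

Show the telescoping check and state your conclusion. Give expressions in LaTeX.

Valid: the claim telescopes to t_k.

s_(k+1) = 2*(-2*k - (k + 1)**2 - 6)/((k + 2)*(k + 3))
s_(k+1) − s_k = 2*(5 - k)/(k**3 + 6*k**2 + 11*k + 6)
(s_(k+1) − s_k) − t_k = 0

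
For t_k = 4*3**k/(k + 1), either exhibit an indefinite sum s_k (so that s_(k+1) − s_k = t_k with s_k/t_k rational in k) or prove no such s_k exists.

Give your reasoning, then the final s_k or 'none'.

not Gosper-summable; s_k does not exist

r(k) = 3*(k + 1)/(k + 2) after simplifying.
A = 3*k + 3, B = k + 2, C = 1.
Key eq: (3*k + 3)·f(k+1) = (k + 1)·f(k) + (1).
Degrees (1,1,0) ⇒ d ≤ -1.
d = -1 < 0 ⇒ no nonzero polynomial f; not summable.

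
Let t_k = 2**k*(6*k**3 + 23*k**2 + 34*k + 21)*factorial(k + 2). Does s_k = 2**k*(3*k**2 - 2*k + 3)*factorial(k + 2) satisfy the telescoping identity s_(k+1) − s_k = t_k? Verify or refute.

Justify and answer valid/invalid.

s_(k+1) = 2**(k + 1)*(3*k**2 + 4*k + 4)*factorial(k + 3)
s_(k+1) − s_k = 2**k*(6*k**3 + 23*k**2 + 34*k + 21)*factorial(k + 2)
(s_(k+1) − s_k) − t_k = 0

Valid: the claim telescopes to t_k.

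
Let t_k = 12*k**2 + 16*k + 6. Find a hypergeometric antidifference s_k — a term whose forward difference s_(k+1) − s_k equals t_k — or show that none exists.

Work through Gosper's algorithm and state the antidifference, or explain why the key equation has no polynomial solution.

r(k) = (6*k**2 + 20*k + 17)/(6*k**2 + 8*k + 3) after simplifying.
Normal form (A,B,C) = (1, 1, k**2 + 4*k/3 + 1/2).
Set up (1)·f(k+1) − (1)·f(k) − (k**2 + 4*k/3 + 1/2) = 0.
d = 3 from the (0,0,2) case.
Solving with deg f ≤ 3: f(k) = k**2*(2*k + 1)/6.
Then R = B(k−1)f/C = k**2*(2*k + 1)/(6*k**2 + 8*k + 3), so s_k = R(k)·t_k = k**2*(4*k + 2).
Check: Δs_k = 12*k**2 + 16*k + 6. ✓

s_k = k**2*(4*k + 2)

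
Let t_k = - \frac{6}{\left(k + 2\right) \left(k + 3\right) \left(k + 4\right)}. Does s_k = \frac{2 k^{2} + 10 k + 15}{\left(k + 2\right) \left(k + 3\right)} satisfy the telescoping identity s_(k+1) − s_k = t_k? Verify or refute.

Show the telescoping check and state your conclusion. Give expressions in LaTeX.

s_(k+1) = (10*k + 2*(k + 1)**2 + 25)/((k + 3)*(k + 4))
s_(k+1) − s_k = -6/(k**3 + 9*k**2 + 26*k + 24)
(s_(k+1) − s_k) − t_k = 0

valid; difference matches t_k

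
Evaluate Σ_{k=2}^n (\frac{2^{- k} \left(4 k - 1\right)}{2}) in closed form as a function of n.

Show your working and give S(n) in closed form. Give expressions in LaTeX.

S(n) = 2^{- n - 2} \left(11 \cdot 2^{n} - 8 n - 14\right)

r(k) = (4*k + 3)/(2*(4*k - 1)) after simplifying.
Take A(k)=1/2, B(k)=1, C(k)=k - 1/4.
Need (1/2)·f(k+1) − (1)·f(k) = k - 1/4.
deg f ≤ 1 (via 0,0,1).
Match coefficients ⇒ f(k) = -(4*k + 3)/2.
R(k) = B(k−1)·f(k)/C(k) = -2*(4*k + 3)/(4*k - 1); s_k = R·t_k = (-4*k - 3)/2**k.
Verify: (4*k - 1)/(2*2**k) matches t_k.
s_(n+1) = 2**(-n - 1)*(-4*n - 7) and s_(2) = -11/4, so S(n) = 2**(-n - 2)*(11*2**n - 8*n - 14).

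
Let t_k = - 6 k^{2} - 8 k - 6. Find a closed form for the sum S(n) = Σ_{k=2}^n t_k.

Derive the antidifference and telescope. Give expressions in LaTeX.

t_(k+1)/t_k = (3*k**2 + 10*k + 10)/(3*k**2 + 4*k + 3).
A = 1, B = 1, C = k**2 + 4*k/3 + 1.
Set up (1)·f(k+1) − (1)·f(k) − (k**2 + 4*k/3 + 1) = 0.
Bound: deg f ≤ 3.
Solve for f: f(k) = k*(2*k**2 + k + 3)/6 (degree 3 ≤ 3).
R(k) = B(k−1)·f(k)/C(k) = k*(2*k**2 + k + 3)/(2*(3*k**2 + 4*k + 3)); s_k = R·t_k = k*(-2*k**2 - k - 3).
Verify: -6*k**2 - 8*k - 6 matches t_k.
s_(n+1) = -2*n**3 - 7*n**2 - 11*n - 6 and s_(2) = -26, so S(n) = -2*n**3 - 7*n**2 - 11*n + 20.

S(n) = - 2 n^{3} - 7 n^{2} - 11 n + 20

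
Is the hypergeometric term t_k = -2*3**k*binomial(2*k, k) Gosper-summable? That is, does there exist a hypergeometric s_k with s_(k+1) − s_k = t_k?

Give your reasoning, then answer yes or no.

r(k) = 6*(2*k + 1)/(k + 1) after simplifying.
Factor: A=12*k + 6; B=k + 1; C=1.
f must satisfy (12*k + 6)·f(k+1) − (k)·f(k) = 1.
d = -1 from the (1,1,0) case.
d = -1 < 0 ⇒ no nonzero polynomial f; not summable.

No — t_k has no hypergeometric antidifference.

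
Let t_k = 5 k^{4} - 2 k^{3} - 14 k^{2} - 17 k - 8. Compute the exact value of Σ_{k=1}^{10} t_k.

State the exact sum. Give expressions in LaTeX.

Σ = 114210

Ratio r(k) = (5*k**4 + 18*k**3 + 10*k**2 - 31*k - 36)/(5*k**4 - 2*k**3 - 14*k**2 - 17*k - 8).
Gosper form: A/B · C(k+1)/C(k) with A=1, B=1, C=k**4 - 2*k**3/5 - 14*k**2/5 - 17*k/5 - 8/5.
Need (1)·f(k+1) − (1)·f(k) = k**4 - 2*k**3/5 - 14*k**2/5 - 17*k/5 - 8/5.
deg f ≤ 5 (via 0,0,4).
A polynomial solution: f(k) = k*(k**4 - 3*k**3 - 2*k**2 - 2*k - 2)/5.
Get s_k = R·t_k = k*(k**4 - 3*k**3 - 2*k**2 - 2*k - 2) with R(k) = B(k−1)f(k)/C(k) = k*(k**4 - 3*k**3 - 2*k**2 - 2*k - 2)/(5*k**4 - 2*k**3 - 14*k**2 - 17*k - 8).
Δs = 5*k**4 - 2*k**3 - 14*k**2 - 17*k - 8, as required.
Sum = s_(11) − s_(1); s_(11) = 114202, s_(1) = -8 ⇒ 114210.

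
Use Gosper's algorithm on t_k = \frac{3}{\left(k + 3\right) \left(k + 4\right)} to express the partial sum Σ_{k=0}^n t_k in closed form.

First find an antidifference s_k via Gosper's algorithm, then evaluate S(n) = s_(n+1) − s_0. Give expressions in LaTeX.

S(n) = \frac{n + 1}{n + 4}

Ratio r(k) = (k + 3)/(k + 5).
Factor: A=k + 3; B=k + 5; C=1.
Set up (k + 3)·f(k+1) − (k + 4)·f(k) − (1) = 0.
deg f ≤ 1 (via 1,1,0).
A polynomial solution: f(k) = k/3.
Certificate R = B(k−1)f/C = k*(k + 4)/3 gives s_k = k/(k + 3).
Check: Δs_k = 3/(k**2 + 7*k + 12). ✓
Telescope: S(n) = s_(n+1) − s_(0) = (n + 1)/(n + 4) − (0) = (n + 1)/(n + 4).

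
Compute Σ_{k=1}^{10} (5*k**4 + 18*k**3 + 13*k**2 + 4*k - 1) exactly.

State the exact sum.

r(k) = (5*k**4 + 38*k**3 + 97*k**2 + 104*k + 39)/(5*k**4 + 18*k**3 + 13*k**2 + 4*k - 1) after simplifying.
So A=1 and B=1, with C=k**4 + 18*k**3/5 + 13*k**2/5 + 4*k/5 - 1/5.
Need (1)·f(k+1) − (1)·f(k) = k**4 + 18*k**3/5 + 13*k**2/5 + 4*k/5 - 1/5.
deg f ≤ 5 (via 0,0,4).
Match coefficients ⇒ f(k) = k*(k**4 + 2*k**3 - 3*k**2 - 1)/5.
Get s_k = R·t_k = k**5 + 2*k**4 - 3*k**3 - k with R(k) = B(k−1)f(k)/C(k) = k*(k**4 + 2*k**3 - 3*k**2 - 1)/(5*k**4 + 18*k**3 + 13*k**2 + 4*k - 1).
s_(k+1) − s_k = 5*k**4 + 18*k**3 + 13*k**2 + 4*k - 1 = t_k.
Evaluate s at k=11 and k=1: 186329 and -1; difference 186330.

Σ = 186330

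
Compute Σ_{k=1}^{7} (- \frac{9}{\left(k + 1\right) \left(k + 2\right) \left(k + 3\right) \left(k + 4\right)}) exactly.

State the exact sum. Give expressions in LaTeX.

Ratio r(k) = (k + 1)/(k + 5).
Take A(k)=k + 1, B(k)=k + 5, C(k)=1.
Need (k + 1)·f(k+1) − (k + 4)·f(k) = 1.
Bound: deg f ≤ 3.
Coefficient equations give f(k) = k*(k**2 + 6*k + 11)/18.
So s_k = (B(k−1)f/C)·t_k = (k*(k + 4)*(k**2 + 6*k + 11)/18)·t_k = k*(-k**2 - 6*k - 11)/(2*(k + 1)*(k + 2)*(k + 3)).
Verify: -9/(k**4 + 10*k**3 + 35*k**2 + 50*k + 24) matches t_k.
Sum = s_(8) − s_(1); s_(8) = -82/165, s_(1) = -3/8 ⇒ -161/1320.

Σ = -161/1320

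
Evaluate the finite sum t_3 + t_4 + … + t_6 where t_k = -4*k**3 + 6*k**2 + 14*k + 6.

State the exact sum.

Σ = -936

t_(k+1)/t_k = (2*k**3 + 3*k**2 - 7*k - 11)/(2*k**3 - 3*k**2 - 7*k - 3).
Factor: A=1; B=1; C=k**3 - 3*k**2/2 - 7*k/2 - 3/2.
Key eq: (1)·f(k+1) = (1)·f(k) + (k**3 - 3*k**2/2 - 7*k/2 - 3/2).
deg f ≤ 4 (via 0,0,3).
Coefficient equations give f(k) = k**2*(k**2 - 4*k - 3)/4.
Get s_k = R·t_k = k**2*(-k**2 + 4*k + 3) with R(k) = B(k−1)f(k)/C(k) = k**2*(k**2 - 4*k - 3)/(2*(2*k**3 - 3*k**2 - 7*k - 3)).
s_(k+1) − s_k = -4*k**3 + 6*k**2 + 14*k + 6 = t_k.
Evaluate s at k=7 and k=3: -882 and 54; difference -936.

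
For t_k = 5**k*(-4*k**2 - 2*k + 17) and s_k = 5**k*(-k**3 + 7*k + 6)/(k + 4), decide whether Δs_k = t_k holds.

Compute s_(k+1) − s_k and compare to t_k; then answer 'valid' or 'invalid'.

s_(k+1) = 5**(k + 1)*(7*k - (k + 1)**3 + 13)/(k + 5)
s_(k+1) − s_k = 5**k*(-4*k**4 - 30*k**3 - 47*k**2 + 99*k + 210)/(k**2 + 9*k + 20)
(s_(k+1) − s_k) − t_k = 5**k*(8*k**3 + 34*k**2 - 14*k - 130)/(k**2 + 9*k + 20)

Invalid: residual 5**k*(8*k**3 + 34*k**2 - 14*k - 130)/(k**2 + 9*k + 20) ≠ 0.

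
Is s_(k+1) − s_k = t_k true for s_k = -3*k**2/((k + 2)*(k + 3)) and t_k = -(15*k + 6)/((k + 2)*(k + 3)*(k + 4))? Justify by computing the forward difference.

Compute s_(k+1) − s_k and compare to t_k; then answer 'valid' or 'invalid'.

s_(k+1) = -3*(k + 1)**2/((k + 3)*(k + 4))
s_(k+1) − s_k = 3*(-5*k - 2)/(k**3 + 9*k**2 + 26*k + 24)
(s_(k+1) − s_k) − t_k = 0

valid; difference matches t_k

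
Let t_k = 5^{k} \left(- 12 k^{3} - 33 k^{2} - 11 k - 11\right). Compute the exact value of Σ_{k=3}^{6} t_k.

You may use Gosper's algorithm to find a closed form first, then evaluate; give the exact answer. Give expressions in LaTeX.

The ratio is 5*(12*k**3 + 69*k**2 + 113*k + 67)/(12*k**3 + 33*k**2 + 11*k + 11).
Factor: A=5; B=1; C=k**3 + 11*k**2/4 + 11*k/12 + 11/12.
Need (5)·f(k+1) − (1)·f(k) = k**3 + 11*k**2/4 + 11*k/12 + 11/12.
From deg A=0, deg B=0, deg C=3: d=3.
A polynomial solution: f(k) = (3*k**3 - 3*k**2 - k + 4)/12.
Then R = B(k−1)f/C = (3*k**3 - 3*k**2 - k + 4)/(12*k**3 + 33*k**2 + 11*k + 11), so s_k = R(k)·t_k = 5**k*(-3*k**3 + 3*k**2 + k - 4).
Check: Δs_k = 5**k*(-12*k**3 - 33*k**2 - 11*k - 11). ✓
Evaluate s at k=7 and k=3: -68671875 and -6875; difference -68665000.

Σ = -68665000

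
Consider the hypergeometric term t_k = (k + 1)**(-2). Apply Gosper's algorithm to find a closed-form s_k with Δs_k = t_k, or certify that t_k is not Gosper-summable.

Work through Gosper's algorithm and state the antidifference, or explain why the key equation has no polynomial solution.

t_(k+1)/t_k = (k + 1)**2/(k + 2)**2.
Gosper form: A/B · C(k+1)/C(k) with A=k**2 + 2*k + 1, B=k**2 + 4*k + 4, C=1.
Solve (k**2 + 2*k + 1)·f(k+1) − (k**2 + 2*k + 1)·f(k) = 1.
d = 0 from the (2,2,0) case.
f = c0 ⇒ A·f(k+1) − B(k−1)·f(k) − C = -1. The system {-1 = 0} is inconsistent; no antidifference.

no hypergeometric antidifference exists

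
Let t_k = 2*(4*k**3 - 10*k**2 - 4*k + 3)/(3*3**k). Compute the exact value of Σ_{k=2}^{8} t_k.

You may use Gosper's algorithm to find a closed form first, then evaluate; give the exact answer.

The ratio is (4*k**3 + 2*k**2 - 12*k - 7)/(3*(4*k**3 - 10*k**2 - 4*k + 3)).
Take A(k)=1/3, B(k)=1, C(k)=k**3 - 5*k**2/2 - k + 3/4.
Key eq: (1/3)·f(k+1) = (1)·f(k) + (k**3 - 5*k**2/2 - k + 3/4).
From deg A=0, deg B=0, deg C=3: d=3.
Coefficient equations give f(k) = -3*(k - 1)*(2*k**2 - 1)/4.
Get s_k = R·t_k = 2*(-2*k**3 + 2*k**2 + k - 1)/3**k with R(k) = B(k−1)f(k)/C(k) = -3*(k - 1)*(2*k**2 - 1)/(4*k**3 - 10*k**2 - 4*k + 3).
Verify: 2*(4*k**3 - 10*k**2 - 4*k + 3)/(3*3**k) matches t_k.
Σ_(k=2)^(8) t_k = s_(9) − s_(2) = -2576/19683 − (-14/9) = 28042/19683.

Σ = 28042/19683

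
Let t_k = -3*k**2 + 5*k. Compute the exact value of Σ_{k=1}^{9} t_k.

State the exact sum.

Step 1: r(k) = (3*k**2 + k - 2)/(k*(3*k - 5)).
Factor: A=1; B=1; C=k**2 - 5*k/3.
f must satisfy (1)·f(k+1) − (1)·f(k) = k**2 - 5*k/3.
Bound: deg f ≤ 3.
Solve for f: f(k) = k*(k - 3)*(k - 1)/3 (degree 3 ≤ 3).
Then R = B(k−1)f/C = (k - 3)*(k - 1)/(3*k - 5), so s_k = R(k)·t_k = k*(-k**2 + 4*k - 3).
Check: Δs_k = k*(5 - 3*k). ✓
Telescoping: Σ = s_(10) − s_(1) = -630 − (0) = -630.

Σ = -630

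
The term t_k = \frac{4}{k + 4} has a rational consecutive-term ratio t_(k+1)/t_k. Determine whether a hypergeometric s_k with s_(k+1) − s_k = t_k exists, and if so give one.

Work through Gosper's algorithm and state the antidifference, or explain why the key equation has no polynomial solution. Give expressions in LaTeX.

none (Gosper's algorithm certifies no s_k)

r(k) = (k + 4)/(k + 5) after simplifying.
Gosper form: A/B · C(k+1)/C(k) with A=k + 4, B=k + 5, C=1.
f must satisfy (k + 4)·f(k+1) − (k + 4)·f(k) = 1.
From deg A=1, deg B=1, deg C=0: d=0.
Put f(k) = c0: A·f(k+1) − B(k−1)·f(k) − C = -1; need -1 = 0 — inconsistent ⇒ no f, not summable.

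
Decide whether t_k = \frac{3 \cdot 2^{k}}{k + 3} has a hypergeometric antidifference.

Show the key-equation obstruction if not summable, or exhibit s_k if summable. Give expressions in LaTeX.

No — key equation has no polynomial f.

Compute t_(k+1)/t_k: get 2*(k + 3)/(k + 4).
Normal form (A,B,C) = (2*k + 6, k + 4, 1).
f must satisfy (2*k + 6)·f(k+1) − (k + 3)·f(k) = 1.
d = -1 from the (1,1,0) case.
Negative degree bound (-1): no f exists, t_k not Gosper-summable.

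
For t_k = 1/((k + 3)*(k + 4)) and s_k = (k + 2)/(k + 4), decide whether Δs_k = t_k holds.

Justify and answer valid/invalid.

Invalid: residual (k + 1)/(k**3 + 12*k**2 + 47*k + 60) ≠ 0.

s_(k+1) = (k + 3)/(k + 5)
s_(k+1) − s_k = 2/(k**2 + 9*k + 20)
(s_(k+1) − s_k) − t_k = (k + 1)/(k**3 + 12*k**2 + 47*k + 60)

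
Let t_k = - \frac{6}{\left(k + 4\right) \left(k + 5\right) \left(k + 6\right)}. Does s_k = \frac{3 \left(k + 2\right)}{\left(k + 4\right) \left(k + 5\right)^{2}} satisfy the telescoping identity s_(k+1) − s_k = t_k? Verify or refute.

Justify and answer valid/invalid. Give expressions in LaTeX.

s_(k+1) = 3*(k + 3)/((k + 5)*(k + 6)**2)
s_(k+1) − s_k = 3*(-2*k**2 - 13*k - 12)/(k**5 + 26*k**4 + 269*k**3 + 1384*k**2 + 3540*k + 3600)
(s_(k+1) − s_k) − t_k = 9*(3*k + 16)/(k**5 + 26*k**4 + 269*k**3 + 1384*k**2 + 3540*k + 3600)

Invalid: residual \frac{9 \left(3 k + 16\right)}{k^{5} + 26 k^{4} + 269 k^{3} + 1384 k^{2} + 3540 k + 3600} ≠ 0.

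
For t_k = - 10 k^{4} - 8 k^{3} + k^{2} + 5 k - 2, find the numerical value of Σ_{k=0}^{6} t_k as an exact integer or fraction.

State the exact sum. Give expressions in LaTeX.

Ratio r(k) = (10*k**4 + 48*k**3 + 83*k**2 + 57*k + 14)/(10*k**4 + 8*k**3 - k**2 - 5*k + 2).
Gosper form: A/B · C(k+1)/C(k) with A=1, B=1, C=k**4 + 4*k**3/5 - k**2/10 - k/2 + 1/5.
Key eq: (1)·f(k+1) = (1)·f(k) + (k**4 + 4*k**3/5 - k**2/10 - k/2 + 1/5).
deg f ≤ 5 (via 0,0,4).
A polynomial solution: f(k) = k*(2*k**4 - 3*k**3 - k**2 + 4)/10.
Get s_k = R·t_k = k*(-2*k**4 + 3*k**3 + k**2 - 4) with R(k) = B(k−1)f(k)/C(k) = k*(2*k**4 - 3*k**3 - k**2 + 4)/(10*k**4 + 8*k**3 - k**2 - 5*k + 2).
Check: Δs_k = -10*k**4 - 8*k**3 + k**2 + 5*k - 2. ✓
Σ_(k=0)^(6) t_k = s_(7) − s_(0) = -26096 − (0) = -26096.

Σ = -26096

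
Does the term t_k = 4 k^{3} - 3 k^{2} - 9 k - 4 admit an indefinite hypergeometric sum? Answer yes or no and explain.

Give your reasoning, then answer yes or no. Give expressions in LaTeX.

Yes. s_k = k^{2} \left(k^{2} - 3 k - 2\right).

The ratio is (4*k**3 + 9*k**2 - 3*k - 12)/(4*k**3 - 3*k**2 - 9*k - 4).
Take A(k)=1, B(k)=1, C(k)=k**3 - 3*k**2/4 - 9*k/4 - 1.
f must satisfy (1)·f(k+1) − (1)·f(k) = k**3 - 3*k**2/4 - 9*k/4 - 1.
d = 4 from the (0,0,3) case.
A polynomial solution: f(k) = k**2*(k**2 - 3*k - 2)/4.
Then R = B(k−1)f/C = k**2*(k**2 - 3*k - 2)/(4*k**3 - 3*k**2 - 9*k - 4), so s_k = R(k)·t_k = k**2*(k**2 - 3*k - 2).
Verify: 4*k**3 - 3*k**2 - 9*k - 4 matches t_k.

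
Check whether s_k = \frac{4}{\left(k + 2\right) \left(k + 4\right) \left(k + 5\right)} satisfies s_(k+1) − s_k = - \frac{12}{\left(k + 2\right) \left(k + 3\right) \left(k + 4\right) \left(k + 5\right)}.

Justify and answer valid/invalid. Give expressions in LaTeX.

Invalid: residual \frac{32}{k^{5} + 20 k^{4} + 155 k^{3} + 580 k^{2} + 1044 k + 720} ≠ 0.

s_(k+1) = 4/((k + 3)*(k + 5)*(k + 6))
s_(k+1) − s_k = 4*(-3*k - 10)/(k**5 + 20*k**4 + 155*k**3 + 580*k**2 + 1044*k + 720)
(s_(k+1) − s_k) − t_k = 32/(k**5 + 20*k**4 + 155*k**3 + 580*k**2 + 1044*k + 720)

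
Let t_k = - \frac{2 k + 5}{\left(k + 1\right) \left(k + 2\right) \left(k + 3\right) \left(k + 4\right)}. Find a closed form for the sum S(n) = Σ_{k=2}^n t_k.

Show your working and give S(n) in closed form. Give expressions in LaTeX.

Step 1: r(k) = (k + 1)*(2*k + 7)/((k + 5)*(2*k + 5)).
Factor: A=k + 1; B=k + 5; C=k + 5/2.
Need (k + 1)·f(k+1) − (k + 4)·f(k) = k + 5/2.
Bound: deg f ≤ 3.
Solve for f: f(k) = k*(k + 2)*(k + 4)/6 (degree 3 ≤ 3).
R(k) = B(k−1)·f(k)/C(k) = k*(k + 2)*(k + 4)**2/(3*(2*k + 5)); s_k = R·t_k = k*(-k - 4)/(3*(k**2 + 4*k + 3)).
Δs = (-2*k - 5)/(k**4 + 10*k**3 + 35*k**2 + 50*k + 24), as required.
Σ_(k=2)^n t_k = s_(n+1) − s_(2) = ((-n**2 - 6*n - 5)/(3*(n**2 + 6*n + 8))) − (-4/15), i.e. (-n**2 - 6*n + 7)/(15*(n**2 + 6*n + 8)).

S(n) = \frac{- n^{2} - 6 n + 7}{15 \left(n^{2} + 6 n + 8\right)}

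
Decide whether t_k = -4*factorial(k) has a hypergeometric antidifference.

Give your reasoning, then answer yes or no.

No; the degree bound rules out any f.

t_(k+1)/t_k = k + 1.
A = k + 1, B = 1, C = 1.
Set up (k + 1)·f(k+1) − (1)·f(k) − (1) = 0.
Degrees (1,0,0) ⇒ d ≤ -1.
Bound -1 < 0, so the key equation has no polynomial solution.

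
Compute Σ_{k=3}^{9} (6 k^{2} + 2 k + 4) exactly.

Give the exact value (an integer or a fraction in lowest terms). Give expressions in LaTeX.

Step 1: r(k) = (k + 3*(k + 1)**2 + 3)/(3*k**2 + k + 2).
A = 1, B = 1, C = k**2 + k/3 + 2/3.
Solve (1)·f(k+1) − (1)·f(k) = k**2 + k/3 + 2/3.
deg f ≤ 3 (via 0,0,2).
Solving with deg f ≤ 3: f(k) = k*(k**2 - k + 2)/3.
Certificate R = B(k−1)f/C = k*(k**2 - k + 2)/(3*k**2 + k + 2) gives s_k = 2*k*(k**2 - k + 2).
Δs = 6*k**2 + 2*k + 4, as required.
Sum = s_(10) − s_(3); s_(10) = 1840, s_(3) = 48 ⇒ 1792.

Σ = 1792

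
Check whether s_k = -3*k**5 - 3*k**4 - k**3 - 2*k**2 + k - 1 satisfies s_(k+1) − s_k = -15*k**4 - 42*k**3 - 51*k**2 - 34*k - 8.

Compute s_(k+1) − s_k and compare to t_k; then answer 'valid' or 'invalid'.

s_(k+1) = k - 3*(k + 1)**5 - 3*(k + 1)**4 - (k + 1)**3 - 2*(k + 1)**2
s_(k+1) − s_k = -15*k**4 - 42*k**3 - 51*k**2 - 34*k - 8
(s_(k+1) − s_k) − t_k = 0

valid; difference matches t_k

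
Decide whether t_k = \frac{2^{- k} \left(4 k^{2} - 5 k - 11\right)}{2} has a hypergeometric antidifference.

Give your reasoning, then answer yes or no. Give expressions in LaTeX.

Yes. s_k = 2^{- k} \left(- 4 k^{2} - 3 k + 4\right).

Compute t_(k+1)/t_k: get (4*k**2 + 3*k - 12)/(2*(4*k**2 - 5*k - 11)).
Gosper form: A/B · C(k+1)/C(k) with A=1/2, B=1, C=k**2 - 5*k/4 - 11/4.
f must satisfy (1/2)·f(k+1) − (1)·f(k) = k**2 - 5*k/4 - 11/4.
Degrees (0,0,2) ⇒ d ≤ 2.
Solve for f: f(k) = -(4*k**2 + 3*k - 4)/2 (degree 2 ≤ 2).
Get s_k = R·t_k = (-4*k**2 - 3*k + 4)/2**k with R(k) = B(k−1)f(k)/C(k) = -2*(4*k**2 + 3*k - 4)/(4*k**2 - 5*k - 11).
Verify: (4*k**2 - 5*k - 11)/(2*2**k) matches t_k.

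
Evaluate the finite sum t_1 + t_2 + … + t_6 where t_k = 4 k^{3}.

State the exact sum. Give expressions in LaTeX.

Ratio r(k) = (k + 1)**3/k**3.
So A=1 and B=1, with C=k**3.
Solve (1)·f(k+1) − (1)·f(k) = k**3.
Degrees (0,0,3) ⇒ d ≤ 4.
Match coefficients ⇒ f(k) = k**2*(k - 1)**2/4.
Then R = B(k−1)f/C = (k - 1)**2/(4*k), so s_k = R(k)·t_k = k**2*(k**2 - 2*k + 1).
Check: Δs_k = 4*k**3. ✓
Evaluate s at k=7 and k=1: 1764 and 0; difference 1764.

Σ = 1764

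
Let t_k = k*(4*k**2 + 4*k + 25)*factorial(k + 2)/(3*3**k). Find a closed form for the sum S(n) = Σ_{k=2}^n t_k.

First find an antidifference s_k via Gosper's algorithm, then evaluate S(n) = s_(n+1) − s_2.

r(k) = (k + 1)*(k + 3)*(4*k + 4*(k + 1)**2 + 29)/(3*k*(4*k**2 + 4*k + 25)) after simplifying.
A = k/3 + 1, B = 1, C = k**3 + k**2 + 25*k/4.
Need (k/3 + 1)·f(k+1) − (1)·f(k) = k**3 + k**2 + 25*k/4.
Bound: deg f ≤ 2.
Solve for f: f(k) = 3*(2*k - 1)**2/4 (degree 2 ≤ 2).
Get s_k = R·t_k = (2*k - 1)**2*factorial(k + 2)/3**k with R(k) = B(k−1)f(k)/C(k) = 3*(2*k - 1)**2/(k*(4*k**2 + 4*k + 25)).
Verify: k*(4*k**2 + 4*k + 25)*factorial(k + 2)/(3*3**k) matches t_k.
Σ_(k=2)^n t_k = s_(n+1) − s_(2) = (3**(-n - 1)*(2*n + 1)**2*factorial(n + 3)) − (24), i.e. (-72*3**n + 4*n**5*factorial(n) + 28*n**4*factorial(n) + 69*n**3*factorial(n) + 74*n**2*factorial(n) + 35*n*factorial(n) + 6*factorial(n))/(3*3**n).

S(n) = (-72*3**n + 4*n**5*factorial(n) + 28*n**4*factorial(n) + 69*n**3*factorial(n) + 74*n**2*factorial(n) + 35*n*factorial(n) + 6*factorial(n))/(3*3**n)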